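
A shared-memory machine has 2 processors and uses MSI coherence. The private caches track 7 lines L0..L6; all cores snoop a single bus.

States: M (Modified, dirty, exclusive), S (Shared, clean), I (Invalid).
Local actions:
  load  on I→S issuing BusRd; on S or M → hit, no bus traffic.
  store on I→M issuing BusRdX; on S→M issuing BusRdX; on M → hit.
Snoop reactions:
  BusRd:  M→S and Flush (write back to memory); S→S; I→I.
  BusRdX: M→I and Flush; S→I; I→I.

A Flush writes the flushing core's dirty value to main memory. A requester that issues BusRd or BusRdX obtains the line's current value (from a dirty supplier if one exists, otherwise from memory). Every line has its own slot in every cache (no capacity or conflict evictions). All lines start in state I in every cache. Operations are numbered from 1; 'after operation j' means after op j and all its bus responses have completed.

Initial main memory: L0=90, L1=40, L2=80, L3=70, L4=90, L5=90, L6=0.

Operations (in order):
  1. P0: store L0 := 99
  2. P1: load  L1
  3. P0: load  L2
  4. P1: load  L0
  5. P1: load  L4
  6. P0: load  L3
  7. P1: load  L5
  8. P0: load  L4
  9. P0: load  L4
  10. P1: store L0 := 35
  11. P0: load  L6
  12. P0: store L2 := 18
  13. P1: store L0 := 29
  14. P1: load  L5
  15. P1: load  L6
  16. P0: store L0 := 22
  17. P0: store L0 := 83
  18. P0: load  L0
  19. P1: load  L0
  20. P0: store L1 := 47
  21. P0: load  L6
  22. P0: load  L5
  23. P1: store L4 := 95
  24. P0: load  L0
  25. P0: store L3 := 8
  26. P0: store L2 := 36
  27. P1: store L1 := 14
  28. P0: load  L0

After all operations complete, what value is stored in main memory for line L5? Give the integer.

memory[L5] = 90

step 1: P0: store L0 := 99  ⟶  MI  (L0)  txn=BusRdX  M[L0]=90
step 2: P1: load  L1  ⟶  IS  (L1)  txn=BusRd  M[L1]=40
step 3: P0: load  L2  ⟶  SI  (L2)  txn=BusRd  M[L2]=80
step 4: P1: load  L0  ⟶  SS  (L0)  txn=BusRd+Flush  M[L0]=99
step 5: P1: load  L4  ⟶  IS  (L4)  txn=BusRd  M[L4]=90
step 6: P0: load  L3  ⟶  SI  (L3)  txn=BusRd  M[L3]=70
step 7: P1: load  L5  ⟶  IS  (L5)  txn=BusRd  M[L5]=90
step 8: P0: load  L4  ⟶  SS  (L4)  txn=BusRd  M[L4]=90
step 9: P0: load  L4  ⟶  SS  (L4)  txn=∅  M[L4]=90
step 10: P1: store L0 := 35  ⟶  IM  (L0)  txn=BusRdX  M[L0]=99
step 11: P0: load  L6  ⟶  SI  (L6)  txn=BusRd  M[L6]=0
step 12: P0: store L2 := 18  ⟶  MI  (L2)  txn=BusRdX  M[L2]=80
step 13: P1: store L0 := 29  ⟶  IM  (L0)  txn=∅  M[L0]=99
step 14: P1: load  L5  ⟶  IS  (L5)  txn=∅  M[L5]=90
step 15: P1: load  L6  ⟶  SS  (L6)  txn=BusRd  M[L6]=0
step 16: P0: store L0 := 22  ⟶  MI  (L0)  txn=BusRdX+Flush  M[L0]=29
step 17: P0: store L0 := 83  ⟶  MI  (L0)  txn=∅  M[L0]=29
step 18: P0: load  L0  ⟶  MI  (L0)  txn=∅  M[L0]=29
step 19: P1: load  L0  ⟶  SS  (L0)  txn=BusRd+Flush  M[L0]=83
step 20: P0: store L1 := 47  ⟶  MI  (L1)  txn=BusRdX  M[L1]=40
step 21: P0: load  L6  ⟶  SS  (L6)  txn=∅  M[L6]=0
step 22: P0: load  L5  ⟶  SS  (L5)  txn=BusRd  M[L5]=90
step 23: P1: store L4 := 95  ⟶  IM  (L4)  txn=BusRdX  M[L4]=90
step 24: P0: load  L0  ⟶  SS  (L0)  txn=∅  M[L0]=83
step 25: P0: store L3 := 8  ⟶  MI  (L3)  txn=BusRdX  M[L3]=70
step 26: P0: store L2 := 36  ⟶  MI  (L2)  txn=∅  M[L2]=80
step 27: P1: store L1 := 14  ⟶  IM  (L1)  txn=BusRdX+Flush  M[L1]=47
step 28: P0: load  L0  ⟶  SS  (L0)  txn=∅  M[L0]=83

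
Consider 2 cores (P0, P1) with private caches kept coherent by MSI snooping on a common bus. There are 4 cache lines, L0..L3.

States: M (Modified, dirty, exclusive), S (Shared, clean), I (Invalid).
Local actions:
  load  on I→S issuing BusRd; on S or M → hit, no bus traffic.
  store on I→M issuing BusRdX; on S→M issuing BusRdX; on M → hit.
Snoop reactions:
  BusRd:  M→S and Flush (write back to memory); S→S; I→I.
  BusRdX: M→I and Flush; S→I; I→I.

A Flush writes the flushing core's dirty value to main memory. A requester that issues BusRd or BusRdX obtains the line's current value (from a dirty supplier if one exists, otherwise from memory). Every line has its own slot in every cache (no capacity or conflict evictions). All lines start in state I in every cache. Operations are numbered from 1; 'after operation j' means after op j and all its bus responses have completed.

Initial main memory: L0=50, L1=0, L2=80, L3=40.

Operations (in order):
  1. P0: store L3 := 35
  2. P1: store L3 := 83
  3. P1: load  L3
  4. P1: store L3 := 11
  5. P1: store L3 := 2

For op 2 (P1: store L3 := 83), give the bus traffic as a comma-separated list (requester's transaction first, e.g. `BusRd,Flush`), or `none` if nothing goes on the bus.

step 1: P0: store L3 := 35  ⟶  MI  (L3)  txn=BusRdX  M[L3]=40
step 2: P1: store L3 := 83  ⟶  IM  (L3)  txn=BusRdX+Flush  M[L3]=35
step 3: P1: load  L3  ⟶  IM  (L3)  txn=∅  M[L3]=35
step 4: P1: store L3 := 11  ⟶  IM  (L3)  txn=∅  M[L3]=35
step 5: P1: store L3 := 2  ⟶  IM  (L3)  txn=∅  M[L3]=35

bus = BusRdX,Flush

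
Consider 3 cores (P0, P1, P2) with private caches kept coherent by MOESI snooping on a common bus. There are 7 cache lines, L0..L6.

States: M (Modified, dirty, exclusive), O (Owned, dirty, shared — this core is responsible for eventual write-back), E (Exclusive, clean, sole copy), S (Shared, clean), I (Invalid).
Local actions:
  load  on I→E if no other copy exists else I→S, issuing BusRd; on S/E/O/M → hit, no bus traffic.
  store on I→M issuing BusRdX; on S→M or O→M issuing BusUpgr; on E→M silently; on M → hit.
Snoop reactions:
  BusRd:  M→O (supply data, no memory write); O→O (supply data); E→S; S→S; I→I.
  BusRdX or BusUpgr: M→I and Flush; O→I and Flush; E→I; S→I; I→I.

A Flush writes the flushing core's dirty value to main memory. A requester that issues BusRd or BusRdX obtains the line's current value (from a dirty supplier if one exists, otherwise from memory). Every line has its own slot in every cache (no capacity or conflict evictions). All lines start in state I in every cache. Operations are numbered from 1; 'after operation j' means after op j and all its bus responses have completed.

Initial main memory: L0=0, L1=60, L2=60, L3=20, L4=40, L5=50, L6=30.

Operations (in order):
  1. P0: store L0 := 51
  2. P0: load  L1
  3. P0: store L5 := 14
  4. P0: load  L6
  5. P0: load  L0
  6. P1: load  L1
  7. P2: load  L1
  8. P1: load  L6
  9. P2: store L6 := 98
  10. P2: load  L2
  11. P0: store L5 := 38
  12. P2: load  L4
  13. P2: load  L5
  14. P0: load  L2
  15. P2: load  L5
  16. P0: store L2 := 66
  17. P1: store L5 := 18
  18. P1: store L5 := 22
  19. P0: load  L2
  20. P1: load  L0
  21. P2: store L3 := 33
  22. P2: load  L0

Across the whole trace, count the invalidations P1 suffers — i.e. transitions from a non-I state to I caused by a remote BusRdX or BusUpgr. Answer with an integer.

1. P0: store L0 := 51  bus=[BusRdX]  L0: P0=M P1=I P2=I  mem[L0]=0
2. P0: load  L1  bus=[BusRd]  L1: P0=E P1=I P2=I  mem[L1]=60
3. P0: store L5 := 14  bus=[BusRdX]  L5: P0=M P1=I P2=I  mem[L5]=50
4. P0: load  L6  bus=[BusRd]  L6: P0=E P1=I P2=I  mem[L6]=30
5. P0: load  L0  bus=[-]  L0: P0=M P1=I P2=I  mem[L0]=0
6. P1: load  L1  bus=[BusRd]  L1: P0=S P1=S P2=I  mem[L1]=60
7. P2: load  L1  bus=[BusRd]  L1: P0=S P1=S P2=S  mem[L1]=60
8. P1: load  L6  bus=[BusRd]  L6: P0=S P1=S P2=I  mem[L6]=30
9. P2: store L6 := 98  bus=[BusRdX]  L6: P0=I P1=I P2=M  mem[L6]=30
10. P2: load  L2  bus=[BusRd]  L2: P0=I P1=I P2=E  mem[L2]=60
11. P0: store L5 := 38  bus=[-]  L5: P0=M P1=I P2=I  mem[L5]=50
12. P2: load  L4  bus=[BusRd]  L4: P0=I P1=I P2=E  mem[L4]=40
13. P2: load  L5  bus=[BusRd]  L5: P0=O P1=I P2=S  mem[L5]=50
14. P0: load  L2  bus=[BusRd]  L2: P0=S P1=I P2=S  mem[L2]=60
15. P2: load  L5  bus=[-]  L5: P0=O P1=I P2=S  mem[L5]=50
16. P0: store L2 := 66  bus=[BusUpgr]  L2: P0=M P1=I P2=I  mem[L2]=60
17. P1: store L5 := 18  bus=[BusRdX,Flush]  L5: P0=I P1=M P2=I  mem[L5]=38
18. P1: store L5 := 22  bus=[-]  L5: P0=I P1=M P2=I  mem[L5]=38
19. P0: load  L2  bus=[-]  L2: P0=M P1=I P2=I  mem[L2]=60
20. P1: load  L0  bus=[BusRd]  L0: P0=O P1=S P2=I  mem[L0]=0
21. P2: store L3 := 33  bus=[BusRdX]  L3: P0=I P1=I P2=M  mem[L3]=20
22. P2: load  L0  bus=[BusRd]  L0: P0=O P1=S P2=S  mem[L0]=0

invalidations = 1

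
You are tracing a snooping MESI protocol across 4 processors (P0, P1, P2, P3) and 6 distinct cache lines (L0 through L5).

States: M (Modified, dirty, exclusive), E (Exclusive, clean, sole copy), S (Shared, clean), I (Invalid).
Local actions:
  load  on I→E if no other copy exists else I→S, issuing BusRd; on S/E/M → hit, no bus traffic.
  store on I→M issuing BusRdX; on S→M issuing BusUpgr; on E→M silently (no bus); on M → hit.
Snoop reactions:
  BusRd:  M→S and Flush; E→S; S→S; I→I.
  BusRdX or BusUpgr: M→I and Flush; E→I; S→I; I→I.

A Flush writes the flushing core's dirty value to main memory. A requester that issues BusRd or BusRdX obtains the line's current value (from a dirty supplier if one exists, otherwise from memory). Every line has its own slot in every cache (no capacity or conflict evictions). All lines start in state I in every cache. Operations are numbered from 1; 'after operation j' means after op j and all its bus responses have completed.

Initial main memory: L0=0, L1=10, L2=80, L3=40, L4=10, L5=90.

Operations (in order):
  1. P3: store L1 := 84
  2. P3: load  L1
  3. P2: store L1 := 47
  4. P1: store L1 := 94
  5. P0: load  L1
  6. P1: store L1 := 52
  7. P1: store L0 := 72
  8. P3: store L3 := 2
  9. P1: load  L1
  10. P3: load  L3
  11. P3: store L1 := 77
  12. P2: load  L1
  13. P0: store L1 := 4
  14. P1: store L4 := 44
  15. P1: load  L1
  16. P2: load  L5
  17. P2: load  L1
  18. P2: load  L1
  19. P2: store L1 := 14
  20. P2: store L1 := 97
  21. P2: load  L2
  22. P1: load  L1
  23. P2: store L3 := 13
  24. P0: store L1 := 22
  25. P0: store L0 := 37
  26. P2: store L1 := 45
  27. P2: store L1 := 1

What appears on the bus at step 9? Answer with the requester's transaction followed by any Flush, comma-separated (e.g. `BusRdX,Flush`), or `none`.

bus = none

1. P3: store L1 := 84  bus=[BusRdX]  L1: P0=I P1=I P2=I P3=M  mem[L1]=10
2. P3: load  L1  bus=[-]  L1: P0=I P1=I P2=I P3=M  mem[L1]=10
3. P2: store L1 := 47  bus=[BusRdX,Flush]  L1: P0=I P1=I P2=M P3=I  mem[L1]=84
4. P1: store L1 := 94  bus=[BusRdX,Flush]  L1: P0=I P1=M P2=I P3=I  mem[L1]=47
5. P0: load  L1  bus=[BusRd,Flush]  L1: P0=S P1=S P2=I P3=I  mem[L1]=94
6. P1: store L1 := 52  bus=[BusUpgr]  L1: P0=I P1=M P2=I P3=I  mem[L1]=94
7. P1: store L0 := 72  bus=[BusRdX]  L0: P0=I P1=M P2=I P3=I  mem[L0]=0
8. P3: store L3 := 2  bus=[BusRdX]  L3: P0=I P1=I P2=I P3=M  mem[L3]=40
9. P1: load  L1  bus=[-]  L1: P0=I P1=M P2=I P3=I  mem[L1]=94
10. P3: load  L3  bus=[-]  L3: P0=I P1=I P2=I P3=M  mem[L3]=40
11. P3: store L1 := 77  bus=[BusRdX,Flush]  L1: P0=I P1=I P2=I P3=M  mem[L1]=52
12. P2: load  L1  bus=[BusRd,Flush]  L1: P0=I P1=I P2=S P3=S  mem[L1]=77
13. P0: store L1 := 4  bus=[BusRdX]  L1: P0=M P1=I P2=I P3=I  mem[L1]=77
14. P1: store L4 := 44  bus=[BusRdX]  L4: P0=I P1=M P2=I P3=I  mem[L4]=10
15. P1: load  L1  bus=[BusRd,Flush]  L1: P0=S P1=S P2=I P3=I  mem[L1]=4
16. P2: load  L5  bus=[BusRd]  L5: P0=I P1=I P2=E P3=I  mem[L5]=90
17. P2: load  L1  bus=[BusRd]  L1: P0=S P1=S P2=S P3=I  mem[L1]=4
18. P2: load  L1  bus=[-]  L1: P0=S P1=S P2=S P3=I  mem[L1]=4
19. P2: store L1 := 14  bus=[BusUpgr]  L1: P0=I P1=I P2=M P3=I  mem[L1]=4
20. P2: store L1 := 97  bus=[-]  L1: P0=I P1=I P2=M P3=I  mem[L1]=4
21. P2: load  L2  bus=[BusRd]  L2: P0=I P1=I P2=E P3=I  mem[L2]=80
22. P1: load  L1  bus=[BusRd,Flush]  L1: P0=I P1=S P2=S P3=I  mem[L1]=97
23. P2: store L3 := 13  bus=[BusRdX,Flush]  L3: P0=I P1=I P2=M P3=I  mem[L3]=2
24. P0: store L1 := 22  bus=[BusRdX]  L1: P0=M P1=I P2=I P3=I  mem[L1]=97
25. P0: store L0 := 37  bus=[BusRdX,Flush]  L0: P0=M P1=I P2=I P3=I  mem[L0]=72
26. P2: store L1 := 45  bus=[BusRdX,Flush]  L1: P0=I P1=I P2=M P3=I  mem[L1]=22
27. P2: store L1 := 1  bus=[-]  L1: P0=I P1=I P2=M P3=I  mem[L1]=22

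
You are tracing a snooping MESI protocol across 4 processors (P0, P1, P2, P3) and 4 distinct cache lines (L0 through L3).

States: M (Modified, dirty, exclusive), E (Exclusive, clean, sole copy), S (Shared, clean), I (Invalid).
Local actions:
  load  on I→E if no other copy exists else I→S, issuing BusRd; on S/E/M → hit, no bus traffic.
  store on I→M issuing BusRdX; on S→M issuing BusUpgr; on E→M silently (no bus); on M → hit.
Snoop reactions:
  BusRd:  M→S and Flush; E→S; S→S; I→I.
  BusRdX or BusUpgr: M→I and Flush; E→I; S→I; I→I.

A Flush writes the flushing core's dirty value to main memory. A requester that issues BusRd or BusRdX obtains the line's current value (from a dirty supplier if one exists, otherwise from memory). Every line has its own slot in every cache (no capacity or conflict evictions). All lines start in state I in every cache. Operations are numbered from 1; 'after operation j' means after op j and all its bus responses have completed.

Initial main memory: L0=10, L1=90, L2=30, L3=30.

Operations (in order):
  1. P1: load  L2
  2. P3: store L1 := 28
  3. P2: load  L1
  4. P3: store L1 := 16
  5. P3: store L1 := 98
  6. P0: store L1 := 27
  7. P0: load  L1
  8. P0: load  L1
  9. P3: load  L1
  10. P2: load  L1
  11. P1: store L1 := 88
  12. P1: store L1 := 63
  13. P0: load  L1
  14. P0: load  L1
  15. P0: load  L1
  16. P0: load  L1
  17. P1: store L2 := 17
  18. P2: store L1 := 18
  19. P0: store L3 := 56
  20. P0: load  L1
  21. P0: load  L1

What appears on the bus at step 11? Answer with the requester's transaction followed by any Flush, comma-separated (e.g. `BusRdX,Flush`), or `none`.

bus = BusRdX

1. P1: load  L2  bus=[BusRd]  L2: P0=I P1=E P2=I P3=I  mem[L2]=30
2. P3: store L1 := 28  bus=[BusRdX]  L1: P0=I P1=I P2=I P3=M  mem[L1]=90
3. P2: load  L1  bus=[BusRd,Flush]  L1: P0=I P1=I P2=S P3=S  mem[L1]=28
4. P3: store L1 := 16  bus=[BusUpgr]  L1: P0=I P1=I P2=I P3=M  mem[L1]=28
5. P3: store L1 := 98  bus=[-]  L1: P0=I P1=I P2=I P3=M  mem[L1]=28
6. P0: store L1 := 27  bus=[BusRdX,Flush]  L1: P0=M P1=I P2=I P3=I  mem[L1]=98
7. P0: load  L1  bus=[-]  L1: P0=M P1=I P2=I P3=I  mem[L1]=98
8. P0: load  L1  bus=[-]  L1: P0=M P1=I P2=I P3=I  mem[L1]=98
9. P3: load  L1  bus=[BusRd,Flush]  L1: P0=S P1=I P2=I P3=S  mem[L1]=27
10. P2: load  L1  bus=[BusRd]  L1: P0=S P1=I P2=S P3=S  mem[L1]=27
11. P1: store L1 := 88  bus=[BusRdX]  L1: P0=I P1=M P2=I P3=I  mem[L1]=27
12. P1: store L1 := 63  bus=[-]  L1: P0=I P1=M P2=I P3=I  mem[L1]=27
13. P0: load  L1  bus=[BusRd,Flush]  L1: P0=S P1=S P2=I P3=I  mem[L1]=63
14. P0: load  L1  bus=[-]  L1: P0=S P1=S P2=I P3=I  mem[L1]=63
15. P0: load  L1  bus=[-]  L1: P0=S P1=S P2=I P3=I  mem[L1]=63
16. P0: load  L1  bus=[-]  L1: P0=S P1=S P2=I P3=I  mem[L1]=63
17. P1: store L2 := 17  bus=[-]  L2: P0=I P1=M P2=I P3=I  mem[L2]=30
18. P2: store L1 := 18  bus=[BusRdX]  L1: P0=I P1=I P2=M P3=I  mem[L1]=63
19. P0: store L3 := 56  bus=[BusRdX]  L3: P0=M P1=I P2=I P3=I  mem[L3]=30
20. P0: load  L1  bus=[BusRd,Flush]  L1: P0=S P1=I P2=S P3=I  mem[L1]=18
21. P0: load  L1  bus=[-]  L1: P0=S P1=I P2=S P3=I  mem[L1]=18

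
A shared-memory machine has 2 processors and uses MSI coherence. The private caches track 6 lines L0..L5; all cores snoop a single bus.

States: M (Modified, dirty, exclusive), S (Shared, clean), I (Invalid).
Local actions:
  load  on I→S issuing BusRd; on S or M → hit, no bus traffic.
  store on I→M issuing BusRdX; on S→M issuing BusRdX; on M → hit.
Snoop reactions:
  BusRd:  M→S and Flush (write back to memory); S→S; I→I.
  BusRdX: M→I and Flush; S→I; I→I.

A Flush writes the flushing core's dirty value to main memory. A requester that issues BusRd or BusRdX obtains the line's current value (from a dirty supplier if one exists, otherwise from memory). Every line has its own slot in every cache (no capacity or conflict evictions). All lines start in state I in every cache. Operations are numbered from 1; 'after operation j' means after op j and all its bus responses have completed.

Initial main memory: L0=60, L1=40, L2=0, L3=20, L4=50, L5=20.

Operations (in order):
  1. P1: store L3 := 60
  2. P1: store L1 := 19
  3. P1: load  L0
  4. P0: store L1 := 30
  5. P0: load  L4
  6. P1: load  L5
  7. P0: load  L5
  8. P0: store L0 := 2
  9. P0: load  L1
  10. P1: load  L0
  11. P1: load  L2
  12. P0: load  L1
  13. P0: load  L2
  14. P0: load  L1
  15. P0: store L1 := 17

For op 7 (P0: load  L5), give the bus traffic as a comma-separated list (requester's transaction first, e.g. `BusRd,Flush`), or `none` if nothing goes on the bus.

bus = BusRd

1. P1: store L3 := 60  bus=[BusRdX]  L3: P0=I P1=M  mem[L3]=20
2. P1: store L1 := 19  bus=[BusRdX]  L1: P0=I P1=M  mem[L1]=40
3. P1: load  L0  bus=[BusRd]  L0: P0=I P1=S  mem[L0]=60
4. P0: store L1 := 30  bus=[BusRdX,Flush]  L1: P0=M P1=I  mem[L1]=19
5. P0: load  L4  bus=[BusRd]  L4: P0=S P1=I  mem[L4]=50
6. P1: load  L5  bus=[BusRd]  L5: P0=I P1=S  mem[L5]=20
7. P0: load  L5  bus=[BusRd]  L5: P0=S P1=S  mem[L5]=20
8. P0: store L0 := 2  bus=[BusRdX]  L0: P0=M P1=I  mem[L0]=60
9. P0: load  L1  bus=[-]  L1: P0=M P1=I  mem[L1]=19
10. P1: load  L0  bus=[BusRd,Flush]  L0: P0=S P1=S  mem[L0]=2
11. P1: load  L2  bus=[BusRd]  L2: P0=I P1=S  mem[L2]=0
12. P0: load  L1  bus=[-]  L1: P0=M P1=I  mem[L1]=19
13. P0: load  L2  bus=[BusRd]  L2: P0=S P1=S  mem[L2]=0
14. P0: load  L1  bus=[-]  L1: P0=M P1=I  mem[L1]=19
15. P0: store L1 := 17  bus=[-]  L1: P0=M P1=I  mem[L1]=19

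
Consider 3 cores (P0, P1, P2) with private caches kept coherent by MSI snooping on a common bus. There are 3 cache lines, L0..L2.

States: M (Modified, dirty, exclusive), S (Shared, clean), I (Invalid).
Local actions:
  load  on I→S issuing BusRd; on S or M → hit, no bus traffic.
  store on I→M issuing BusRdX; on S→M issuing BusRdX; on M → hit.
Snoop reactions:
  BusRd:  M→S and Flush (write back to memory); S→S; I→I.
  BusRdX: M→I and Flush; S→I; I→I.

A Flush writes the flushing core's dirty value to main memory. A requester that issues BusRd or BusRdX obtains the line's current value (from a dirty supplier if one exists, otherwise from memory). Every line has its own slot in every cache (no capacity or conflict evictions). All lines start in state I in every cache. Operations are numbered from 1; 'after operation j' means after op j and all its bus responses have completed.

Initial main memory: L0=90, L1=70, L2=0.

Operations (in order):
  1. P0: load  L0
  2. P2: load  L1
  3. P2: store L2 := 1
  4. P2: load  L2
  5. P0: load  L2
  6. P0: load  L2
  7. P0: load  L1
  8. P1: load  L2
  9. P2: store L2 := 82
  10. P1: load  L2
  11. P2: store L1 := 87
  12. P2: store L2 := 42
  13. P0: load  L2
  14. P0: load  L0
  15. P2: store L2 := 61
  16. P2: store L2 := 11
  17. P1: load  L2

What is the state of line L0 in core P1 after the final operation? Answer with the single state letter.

state = I

1. P0: load  L0  bus=[BusRd]  L0: P0=S P1=I P2=I  mem[L0]=90
2. P2: load  L1  bus=[BusRd]  L1: P0=I P1=I P2=S  mem[L1]=70
3. P2: store L2 := 1  bus=[BusRdX]  L2: P0=I P1=I P2=M  mem[L2]=0
4. P2: load  L2  bus=[-]  L2: P0=I P1=I P2=M  mem[L2]=0
5. P0: load  L2  bus=[BusRd,Flush]  L2: P0=S P1=I P2=S  mem[L2]=1
6. P0: load  L2  bus=[-]  L2: P0=S P1=I P2=S  mem[L2]=1
7. P0: load  L1  bus=[BusRd]  L1: P0=S P1=I P2=S  mem[L1]=70
8. P1: load  L2  bus=[BusRd]  L2: P0=S P1=S P2=S  mem[L2]=1
9. P2: store L2 := 82  bus=[BusRdX]  L2: P0=I P1=I P2=M  mem[L2]=1
10. P1: load  L2  bus=[BusRd,Flush]  L2: P0=I P1=S P2=S  mem[L2]=82
11. P2: store L1 := 87  bus=[BusRdX]  L1: P0=I P1=I P2=M  mem[L1]=70
12. P2: store L2 := 42  bus=[BusRdX]  L2: P0=I P1=I P2=M  mem[L2]=82
13. P0: load  L2  bus=[BusRd,Flush]  L2: P0=S P1=I P2=S  mem[L2]=42
14. P0: load  L0  bus=[-]  L0: P0=S P1=I P2=I  mem[L0]=90
15. P2: store L2 := 61  bus=[BusRdX]  L2: P0=I P1=I P2=M  mem[L2]=42
16. P2: store L2 := 11  bus=[-]  L2: P0=I P1=I P2=M  mem[L2]=42
17. P1: load  L2  bus=[BusRd,Flush]  L2: P0=I P1=S P2=S  mem[L2]=11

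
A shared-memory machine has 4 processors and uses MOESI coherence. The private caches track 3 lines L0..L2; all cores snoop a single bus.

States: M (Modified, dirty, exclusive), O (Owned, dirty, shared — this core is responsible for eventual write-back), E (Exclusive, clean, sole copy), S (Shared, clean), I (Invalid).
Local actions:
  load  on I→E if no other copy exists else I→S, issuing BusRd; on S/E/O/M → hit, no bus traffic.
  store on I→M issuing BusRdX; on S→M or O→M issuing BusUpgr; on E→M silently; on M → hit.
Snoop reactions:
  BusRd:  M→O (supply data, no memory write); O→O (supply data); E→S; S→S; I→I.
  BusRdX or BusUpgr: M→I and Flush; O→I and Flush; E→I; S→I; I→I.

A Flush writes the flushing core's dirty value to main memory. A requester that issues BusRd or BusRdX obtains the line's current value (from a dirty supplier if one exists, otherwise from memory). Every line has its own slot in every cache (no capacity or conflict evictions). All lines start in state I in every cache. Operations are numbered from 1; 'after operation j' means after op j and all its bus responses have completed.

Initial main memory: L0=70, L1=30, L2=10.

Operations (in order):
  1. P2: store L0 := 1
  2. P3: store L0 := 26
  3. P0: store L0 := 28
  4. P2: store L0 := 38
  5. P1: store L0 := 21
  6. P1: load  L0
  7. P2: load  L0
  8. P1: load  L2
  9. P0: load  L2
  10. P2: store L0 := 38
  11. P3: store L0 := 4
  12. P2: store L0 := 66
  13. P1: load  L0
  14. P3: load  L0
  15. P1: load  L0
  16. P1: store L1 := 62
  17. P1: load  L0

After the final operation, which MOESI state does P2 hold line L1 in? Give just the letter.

state = I

step 1: P2: store L0 := 1  ⟶  IIMI  (L0)  txn=BusRdX  M[L0]=70
step 2: P3: store L0 := 26  ⟶  IIIM  (L0)  txn=BusRdX+Flush  M[L0]=1
step 3: P0: store L0 := 28  ⟶  MIII  (L0)  txn=BusRdX+Flush  M[L0]=26
step 4: P2: store L0 := 38  ⟶  IIMI  (L0)  txn=BusRdX+Flush  M[L0]=28
step 5: P1: store L0 := 21  ⟶  IMII  (L0)  txn=BusRdX+Flush  M[L0]=38
step 6: P1: load  L0  ⟶  IMII  (L0)  txn=∅  M[L0]=38
step 7: P2: load  L0  ⟶  IOSI  (L0)  txn=BusRd  M[L0]=38
step 8: P1: load  L2  ⟶  IEII  (L2)  txn=BusRd  M[L2]=10
step 9: P0: load  L2  ⟶  SSII  (L2)  txn=BusRd  M[L2]=10
step 10: P2: store L0 := 38  ⟶  IIMI  (L0)  txn=BusUpgr+Flush  M[L0]=21
step 11: P3: store L0 := 4  ⟶  IIIM  (L0)  txn=BusRdX+Flush  M[L0]=38
step 12: P2: store L0 := 66  ⟶  IIMI  (L0)  txn=BusRdX+Flush  M[L0]=4
step 13: P1: load  L0  ⟶  ISOI  (L0)  txn=BusRd  M[L0]=4
step 14: P3: load  L0  ⟶  ISOS  (L0)  txn=BusRd  M[L0]=4
step 15: P1: load  L0  ⟶  ISOS  (L0)  txn=∅  M[L0]=4
step 16: P1: store L1 := 62  ⟶  IMII  (L1)  txn=BusRdX  M[L1]=30
step 17: P1: load  L0  ⟶  ISOS  (L0)  txn=∅  M[L0]=4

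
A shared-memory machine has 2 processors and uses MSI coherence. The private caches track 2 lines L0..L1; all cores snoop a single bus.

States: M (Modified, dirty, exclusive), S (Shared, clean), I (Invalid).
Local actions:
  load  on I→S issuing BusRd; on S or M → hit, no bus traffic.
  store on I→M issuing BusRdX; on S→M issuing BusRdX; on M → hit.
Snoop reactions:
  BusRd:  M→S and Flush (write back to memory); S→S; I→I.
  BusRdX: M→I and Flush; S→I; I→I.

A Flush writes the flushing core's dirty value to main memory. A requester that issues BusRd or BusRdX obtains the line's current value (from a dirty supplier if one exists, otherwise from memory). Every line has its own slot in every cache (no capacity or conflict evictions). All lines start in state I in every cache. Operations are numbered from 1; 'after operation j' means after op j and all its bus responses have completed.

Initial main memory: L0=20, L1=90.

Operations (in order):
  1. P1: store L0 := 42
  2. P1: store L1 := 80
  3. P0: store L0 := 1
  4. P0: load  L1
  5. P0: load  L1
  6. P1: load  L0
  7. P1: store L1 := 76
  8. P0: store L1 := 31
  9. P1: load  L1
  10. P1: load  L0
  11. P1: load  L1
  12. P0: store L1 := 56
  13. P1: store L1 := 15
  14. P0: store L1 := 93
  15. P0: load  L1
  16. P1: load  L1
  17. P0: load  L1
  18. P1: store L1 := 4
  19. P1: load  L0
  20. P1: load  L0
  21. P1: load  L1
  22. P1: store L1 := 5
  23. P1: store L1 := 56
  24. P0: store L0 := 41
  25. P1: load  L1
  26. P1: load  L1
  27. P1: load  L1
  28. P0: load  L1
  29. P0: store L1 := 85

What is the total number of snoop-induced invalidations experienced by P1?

step 1: P1: store L0 := 42  ⟶  IM  (L0)  txn=BusRdX  M[L0]=20
step 2: P1: store L1 := 80  ⟶  IM  (L1)  txn=BusRdX  M[L1]=90
step 3: P0: store L0 := 1  ⟶  MI  (L0)  txn=BusRdX+Flush  M[L0]=42
step 4: P0: load  L1  ⟶  SS  (L1)  txn=BusRd+Flush  M[L1]=80
step 5: P0: load  L1  ⟶  SS  (L1)  txn=∅  M[L1]=80
step 6: P1: load  L0  ⟶  SS  (L0)  txn=BusRd+Flush  M[L0]=1
step 7: P1: store L1 := 76  ⟶  IM  (L1)  txn=BusRdX  M[L1]=80
step 8: P0: store L1 := 31  ⟶  MI  (L1)  txn=BusRdX+Flush  M[L1]=76
step 9: P1: load  L1  ⟶  SS  (L1)  txn=BusRd+Flush  M[L1]=31
step 10: P1: load  L0  ⟶  SS  (L0)  txn=∅  M[L0]=1
step 11: P1: load  L1  ⟶  SS  (L1)  txn=∅  M[L1]=31
step 12: P0: store L1 := 56  ⟶  MI  (L1)  txn=BusRdX  M[L1]=31
step 13: P1: store L1 := 15  ⟶  IM  (L1)  txn=BusRdX+Flush  M[L1]=56
step 14: P0: store L1 := 93  ⟶  MI  (L1)  txn=BusRdX+Flush  M[L1]=15
step 15: P0: load  L1  ⟶  MI  (L1)  txn=∅  M[L1]=15
step 16: P1: load  L1  ⟶  SS  (L1)  txn=BusRd+Flush  M[L1]=93
step 17: P0: load  L1  ⟶  SS  (L1)  txn=∅  M[L1]=93
step 18: P1: store L1 := 4  ⟶  IM  (L1)  txn=BusRdX  M[L1]=93
step 19: P1: load  L0  ⟶  SS  (L0)  txn=∅  M[L0]=1
step 20: P1: load  L0  ⟶  SS  (L0)  txn=∅  M[L0]=1
step 21: P1: load  L1  ⟶  IM  (L1)  txn=∅  M[L1]=93
step 22: P1: store L1 := 5  ⟶  IM  (L1)  txn=∅  M[L1]=93
step 23: P1: store L1 := 56  ⟶  IM  (L1)  txn=∅  M[L1]=93
step 24: P0: store L0 := 41  ⟶  MI  (L0)  txn=BusRdX  M[L0]=1
step 25: P1: load  L1  ⟶  IM  (L1)  txn=∅  M[L1]=93
step 26: P1: load  L1  ⟶  IM  (L1)  txn=∅  M[L1]=93
step 27: P1: load  L1  ⟶  IM  (L1)  txn=∅  M[L1]=93
step 28: P0: load  L1  ⟶  SS  (L1)  txn=BusRd+Flush  M[L1]=56
step 29: P0: store L1 := 85  ⟶  MI  (L1)  txn=BusRdX  M[L1]=56

invalidations = 6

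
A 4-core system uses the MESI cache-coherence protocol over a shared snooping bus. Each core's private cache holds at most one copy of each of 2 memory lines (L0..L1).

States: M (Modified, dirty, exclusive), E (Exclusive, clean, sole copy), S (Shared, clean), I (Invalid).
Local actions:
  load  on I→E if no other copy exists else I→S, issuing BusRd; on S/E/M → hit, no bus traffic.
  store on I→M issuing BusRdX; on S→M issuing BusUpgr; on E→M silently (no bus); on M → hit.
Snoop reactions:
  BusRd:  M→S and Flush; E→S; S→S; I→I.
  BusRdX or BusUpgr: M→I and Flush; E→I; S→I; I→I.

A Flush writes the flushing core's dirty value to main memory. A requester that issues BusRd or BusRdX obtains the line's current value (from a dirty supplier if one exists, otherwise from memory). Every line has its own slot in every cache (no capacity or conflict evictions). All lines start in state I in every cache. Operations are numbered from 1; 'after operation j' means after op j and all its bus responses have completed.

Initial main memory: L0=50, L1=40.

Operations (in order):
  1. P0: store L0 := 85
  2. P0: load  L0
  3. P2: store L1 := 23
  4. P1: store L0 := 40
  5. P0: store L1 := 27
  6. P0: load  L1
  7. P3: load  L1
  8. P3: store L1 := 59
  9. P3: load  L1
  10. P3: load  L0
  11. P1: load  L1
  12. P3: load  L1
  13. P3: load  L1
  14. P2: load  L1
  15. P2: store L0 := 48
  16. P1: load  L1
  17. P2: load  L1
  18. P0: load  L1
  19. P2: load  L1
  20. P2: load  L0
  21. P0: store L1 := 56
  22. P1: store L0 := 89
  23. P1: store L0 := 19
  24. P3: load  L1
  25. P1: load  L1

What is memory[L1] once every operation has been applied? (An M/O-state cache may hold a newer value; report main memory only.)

1. P0: store L0 := 85  bus=[BusRdX]  L0: P0=M P1=I P2=I P3=I  mem[L0]=50
2. P0: load  L0  bus=[-]  L0: P0=M P1=I P2=I P3=I  mem[L0]=50
3. P2: store L1 := 23  bus=[BusRdX]  L1: P0=I P1=I P2=M P3=I  mem[L1]=40
4. P1: store L0 := 40  bus=[BusRdX,Flush]  L0: P0=I P1=M P2=I P3=I  mem[L0]=85
5. P0: store L1 := 27  bus=[BusRdX,Flush]  L1: P0=M P1=I P2=I P3=I  mem[L1]=23
6. P0: load  L1  bus=[-]  L1: P0=M P1=I P2=I P3=I  mem[L1]=23
7. P3: load  L1  bus=[BusRd,Flush]  L1: P0=S P1=I P2=I P3=S  mem[L1]=27
8. P3: store L1 := 59  bus=[BusUpgr]  L1: P0=I P1=I P2=I P3=M  mem[L1]=27
9. P3: load  L1  bus=[-]  L1: P0=I P1=I P2=I P3=M  mem[L1]=27
10. P3: load  L0  bus=[BusRd,Flush]  L0: P0=I P1=S P2=I P3=S  mem[L0]=40
11. P1: load  L1  bus=[BusRd,Flush]  L1: P0=I P1=S P2=I P3=S  mem[L1]=59
12. P3: load  L1  bus=[-]  L1: P0=I P1=S P2=I P3=S  mem[L1]=59
13. P3: load  L1  bus=[-]  L1: P0=I P1=S P2=I P3=S  mem[L1]=59
14. P2: load  L1  bus=[BusRd]  L1: P0=I P1=S P2=S P3=S  mem[L1]=59
15. P2: store L0 := 48  bus=[BusRdX]  L0: P0=I P1=I P2=M P3=I  mem[L0]=40
16. P1: load  L1  bus=[-]  L1: P0=I P1=S P2=S P3=S  mem[L1]=59
17. P2: load  L1  bus=[-]  L1: P0=I P1=S P2=S P3=S  mem[L1]=59
18. P0: load  L1  bus=[BusRd]  L1: P0=S P1=S P2=S P3=S  mem[L1]=59
19. P2: load  L1  bus=[-]  L1: P0=S P1=S P2=S P3=S  mem[L1]=59
20. P2: load  L0  bus=[-]  L0: P0=I P1=I P2=M P3=I  mem[L0]=40
21. P0: store L1 := 56  bus=[BusUpgr]  L1: P0=M P1=I P2=I P3=I  mem[L1]=59
22. P1: store L0 := 89  bus=[BusRdX,Flush]  L0: P0=I P1=M P2=I P3=I  mem[L0]=48
23. P1: store L0 := 19  bus=[-]  L0: P0=I P1=M P2=I P3=I  mem[L0]=48
24. P3: load  L1  bus=[BusRd,Flush]  L1: P0=S P1=I P2=I P3=S  mem[L1]=56
25. P1: load  L1  bus=[BusRd]  L1: P0=S P1=S P2=I P3=S  mem[L1]=56

memory[L1] = 56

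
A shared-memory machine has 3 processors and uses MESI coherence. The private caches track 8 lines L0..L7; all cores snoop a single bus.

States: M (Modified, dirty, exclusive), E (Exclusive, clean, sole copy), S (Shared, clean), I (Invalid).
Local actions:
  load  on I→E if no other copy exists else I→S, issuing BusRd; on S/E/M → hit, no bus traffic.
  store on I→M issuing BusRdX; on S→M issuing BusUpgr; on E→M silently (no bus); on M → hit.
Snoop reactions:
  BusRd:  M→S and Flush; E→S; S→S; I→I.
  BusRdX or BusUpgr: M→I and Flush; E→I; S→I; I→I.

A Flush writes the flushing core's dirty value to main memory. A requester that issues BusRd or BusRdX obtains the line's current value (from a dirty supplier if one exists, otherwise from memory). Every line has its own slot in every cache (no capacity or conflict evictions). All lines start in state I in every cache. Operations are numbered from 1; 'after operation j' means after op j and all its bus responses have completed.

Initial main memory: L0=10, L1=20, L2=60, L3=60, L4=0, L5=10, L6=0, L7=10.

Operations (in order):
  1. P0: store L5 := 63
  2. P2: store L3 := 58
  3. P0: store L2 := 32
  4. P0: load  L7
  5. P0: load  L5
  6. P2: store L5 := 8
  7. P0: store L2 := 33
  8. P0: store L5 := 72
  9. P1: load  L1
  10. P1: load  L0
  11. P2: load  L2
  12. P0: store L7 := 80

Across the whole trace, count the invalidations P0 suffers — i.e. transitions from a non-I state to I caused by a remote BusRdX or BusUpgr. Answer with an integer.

invalidations = 1

step 1: P0: store L5 := 63  ⟶  MII  (L5)  txn=BusRdX  M[L5]=10
step 2: P2: store L3 := 58  ⟶  IIM  (L3)  txn=BusRdX  M[L3]=60
step 3: P0: store L2 := 32  ⟶  MII  (L2)  txn=BusRdX  M[L2]=60
step 4: P0: load  L7  ⟶  EII  (L7)  txn=BusRd  M[L7]=10
step 5: P0: load  L5  ⟶  MII  (L5)  txn=∅  M[L5]=10
step 6: P2: store L5 := 8  ⟶  IIM  (L5)  txn=BusRdX+Flush  M[L5]=63
step 7: P0: store L2 := 33  ⟶  MII  (L2)  txn=∅  M[L2]=60
step 8: P0: store L5 := 72  ⟶  MII  (L5)  txn=BusRdX+Flush  M[L5]=8
step 9: P1: load  L1  ⟶  IEI  (L1)  txn=BusRd  M[L1]=20
step 10: P1: load  L0  ⟶  IEI  (L0)  txn=BusRd  M[L0]=10
step 11: P2: load  L2  ⟶  SIS  (L2)  txn=BusRd+Flush  M[L2]=33
step 12: P0: store L7 := 80  ⟶  MII  (L7)  txn=∅  M[L7]=10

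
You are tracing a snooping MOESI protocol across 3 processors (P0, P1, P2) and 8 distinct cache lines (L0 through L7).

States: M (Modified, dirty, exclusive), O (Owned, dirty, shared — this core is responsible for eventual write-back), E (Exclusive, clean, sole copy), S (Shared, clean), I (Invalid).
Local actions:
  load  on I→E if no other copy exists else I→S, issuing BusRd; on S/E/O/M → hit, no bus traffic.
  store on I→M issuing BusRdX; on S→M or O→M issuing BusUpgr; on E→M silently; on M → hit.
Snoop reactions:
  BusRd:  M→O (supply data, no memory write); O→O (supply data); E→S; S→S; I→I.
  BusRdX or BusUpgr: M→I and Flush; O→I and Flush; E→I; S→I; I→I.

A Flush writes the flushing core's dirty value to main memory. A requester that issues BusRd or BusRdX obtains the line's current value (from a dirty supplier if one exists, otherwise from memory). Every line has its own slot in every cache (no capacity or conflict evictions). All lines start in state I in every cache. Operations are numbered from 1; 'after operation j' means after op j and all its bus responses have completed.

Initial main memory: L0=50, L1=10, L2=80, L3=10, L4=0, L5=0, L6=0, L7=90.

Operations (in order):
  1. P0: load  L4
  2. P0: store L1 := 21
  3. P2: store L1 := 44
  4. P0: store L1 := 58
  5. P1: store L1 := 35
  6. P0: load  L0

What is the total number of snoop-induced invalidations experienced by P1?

invalidations = 0

1. P0: load  L4  bus=[BusRd]  L4: P0=E P1=I P2=I  mem[L4]=0
2. P0: store L1 := 21  bus=[BusRdX]  L1: P0=M P1=I P2=I  mem[L1]=10
3. P2: store L1 := 44  bus=[BusRdX,Flush]  L1: P0=I P1=I P2=M  mem[L1]=21
4. P0: store L1 := 58  bus=[BusRdX,Flush]  L1: P0=M P1=I P2=I  mem[L1]=44
5. P1: store L1 := 35  bus=[BusRdX,Flush]  L1: P0=I P1=M P2=I  mem[L1]=58
6. P0: load  L0  bus=[BusRd]  L0: P0=E P1=I P2=I  mem[L0]=50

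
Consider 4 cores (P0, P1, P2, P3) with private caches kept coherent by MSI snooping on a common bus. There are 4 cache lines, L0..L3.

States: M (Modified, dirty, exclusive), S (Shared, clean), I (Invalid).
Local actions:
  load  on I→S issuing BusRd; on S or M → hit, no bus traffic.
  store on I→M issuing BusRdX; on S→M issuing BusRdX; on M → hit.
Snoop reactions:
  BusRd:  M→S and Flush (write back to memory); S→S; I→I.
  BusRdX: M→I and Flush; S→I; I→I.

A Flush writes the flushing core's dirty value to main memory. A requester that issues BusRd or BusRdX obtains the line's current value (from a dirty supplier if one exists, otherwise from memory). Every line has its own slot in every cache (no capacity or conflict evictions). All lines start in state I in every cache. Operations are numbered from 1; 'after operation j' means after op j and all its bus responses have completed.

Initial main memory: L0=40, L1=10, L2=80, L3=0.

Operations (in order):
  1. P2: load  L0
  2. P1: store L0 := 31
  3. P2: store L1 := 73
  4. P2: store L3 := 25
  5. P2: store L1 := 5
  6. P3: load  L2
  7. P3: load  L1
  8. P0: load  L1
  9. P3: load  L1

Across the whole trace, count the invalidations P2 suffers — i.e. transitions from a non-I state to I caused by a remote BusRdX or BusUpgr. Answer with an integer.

invalidations = 1

[1] P2: load  L0 | P0:I, P1:I, P2:S(40), P3:I | bus: BusRd
[2] P1: store L0 := 31 | P0:I, P1:M(31), P2:I, P3:I | bus: BusRdX
[3] P2: store L1 := 73 | P0:I, P1:I, P2:M(73), P3:I | bus: BusRdX
[4] P2: store L3 := 25 | P0:I, P1:I, P2:M(25), P3:I | bus: BusRdX
[5] P2: store L1 := 5 | P0:I, P1:I, P2:M(5), P3:I | bus: none
[6] P3: load  L2 | P0:I, P1:I, P2:I, P3:S(80) | bus: BusRd
[7] P3: load  L1 | P0:I, P1:I, P2:S(5), P3:S(5) | bus: BusRd,Flush
[8] P0: load  L1 | P0:S(5), P1:I, P2:S(5), P3:S(5) | bus: BusRd
[9] P3: load  L1 | P0:S(5), P1:I, P2:S(5), P3:S(5) | bus: none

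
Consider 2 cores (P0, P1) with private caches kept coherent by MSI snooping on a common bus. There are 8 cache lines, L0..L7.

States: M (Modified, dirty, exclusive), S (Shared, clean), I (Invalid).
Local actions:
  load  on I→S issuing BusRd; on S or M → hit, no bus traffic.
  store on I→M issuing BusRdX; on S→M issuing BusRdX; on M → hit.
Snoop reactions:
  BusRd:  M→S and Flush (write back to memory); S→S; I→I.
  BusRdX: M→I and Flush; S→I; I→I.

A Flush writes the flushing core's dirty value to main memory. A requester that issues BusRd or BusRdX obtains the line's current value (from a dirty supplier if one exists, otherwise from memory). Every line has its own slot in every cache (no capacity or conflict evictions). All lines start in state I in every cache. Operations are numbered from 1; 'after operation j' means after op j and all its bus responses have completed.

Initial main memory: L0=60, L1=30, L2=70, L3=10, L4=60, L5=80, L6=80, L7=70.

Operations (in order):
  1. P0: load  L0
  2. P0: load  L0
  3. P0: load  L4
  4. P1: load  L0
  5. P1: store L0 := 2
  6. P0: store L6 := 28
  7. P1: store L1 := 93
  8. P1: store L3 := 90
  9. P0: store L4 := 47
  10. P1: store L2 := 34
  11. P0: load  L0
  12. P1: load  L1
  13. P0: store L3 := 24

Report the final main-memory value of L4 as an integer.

step 1: P0: load  L0  ⟶  SI  (L0)  txn=BusRd  M[L0]=60
step 2: P0: load  L0  ⟶  SI  (L0)  txn=∅  M[L0]=60
step 3: P0: load  L4  ⟶  SI  (L4)  txn=BusRd  M[L4]=60
step 4: P1: load  L0  ⟶  SS  (L0)  txn=BusRd  M[L0]=60
step 5: P1: store L0 := 2  ⟶  IM  (L0)  txn=BusRdX  M[L0]=60
step 6: P0: store L6 := 28  ⟶  MI  (L6)  txn=BusRdX  M[L6]=80
step 7: P1: store L1 := 93  ⟶  IM  (L1)  txn=BusRdX  M[L1]=30
step 8: P1: store L3 := 90  ⟶  IM  (L3)  txn=BusRdX  M[L3]=10
step 9: P0: store L4 := 47  ⟶  MI  (L4)  txn=BusRdX  M[L4]=60
step 10: P1: store L2 := 34  ⟶  IM  (L2)  txn=BusRdX  M[L2]=70
step 11: P0: load  L0  ⟶  SS  (L0)  txn=BusRd+Flush  M[L0]=2
step 12: P1: load  L1  ⟶  IM  (L1)  txn=∅  M[L1]=30
step 13: P0: store L3 := 24  ⟶  MI  (L3)  txn=BusRdX+Flush  M[L3]=90

memory[L4] = 60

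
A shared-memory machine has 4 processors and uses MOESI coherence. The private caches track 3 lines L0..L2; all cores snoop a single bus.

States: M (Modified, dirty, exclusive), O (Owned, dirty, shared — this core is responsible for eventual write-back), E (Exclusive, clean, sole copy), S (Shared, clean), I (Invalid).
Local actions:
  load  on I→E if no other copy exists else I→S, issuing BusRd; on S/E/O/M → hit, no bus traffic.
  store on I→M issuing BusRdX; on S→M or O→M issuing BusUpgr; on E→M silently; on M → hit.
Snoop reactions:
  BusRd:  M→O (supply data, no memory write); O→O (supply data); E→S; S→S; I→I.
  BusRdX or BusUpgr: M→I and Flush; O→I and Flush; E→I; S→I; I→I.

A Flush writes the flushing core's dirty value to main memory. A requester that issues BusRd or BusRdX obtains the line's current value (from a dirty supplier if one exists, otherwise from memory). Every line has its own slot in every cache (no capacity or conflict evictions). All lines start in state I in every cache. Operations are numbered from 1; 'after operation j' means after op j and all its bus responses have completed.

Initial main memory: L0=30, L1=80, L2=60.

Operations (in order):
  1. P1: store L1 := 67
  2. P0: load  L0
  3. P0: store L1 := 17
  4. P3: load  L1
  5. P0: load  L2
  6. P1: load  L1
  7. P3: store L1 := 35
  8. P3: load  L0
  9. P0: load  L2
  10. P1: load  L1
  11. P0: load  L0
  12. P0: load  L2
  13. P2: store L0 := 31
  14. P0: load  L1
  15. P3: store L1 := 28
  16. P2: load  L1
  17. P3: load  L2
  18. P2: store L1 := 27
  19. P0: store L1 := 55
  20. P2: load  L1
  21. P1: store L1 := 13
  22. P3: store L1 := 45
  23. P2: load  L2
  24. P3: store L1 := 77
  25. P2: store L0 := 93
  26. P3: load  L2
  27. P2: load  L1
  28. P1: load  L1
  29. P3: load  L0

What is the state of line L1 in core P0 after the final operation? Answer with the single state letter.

state = I

  op1 P1: store L1 := 67 → I/M/I/I on L1; bus BusRdX; mem=80
  op2 P0: load  L0 → E/I/I/I on L0; bus BusRd; mem=30
  op3 P0: store L1 := 17 → M/I/I/I on L1; bus BusRdX Flush; mem=67
  op4 P3: load  L1 → O/I/I/S on L1; bus BusRd; mem=67
  op5 P0: load  L2 → E/I/I/I on L2; bus BusRd; mem=60
  op6 P1: load  L1 → O/S/I/S on L1; bus BusRd; mem=67
  op7 P3: store L1 := 35 → I/I/I/M on L1; bus BusUpgr Flush; mem=17
  op8 P3: load  L0 → S/I/I/S on L0; bus BusRd; mem=30
  op9 P0: load  L2 → E/I/I/I on L2; bus (none); mem=60
  op10 P1: load  L1 → I/S/I/O on L1; bus BusRd; mem=17
  op11 P0: load  L0 → S/I/I/S on L0; bus (none); mem=30
  op12 P0: load  L2 → E/I/I/I on L2; bus (none); mem=60
  op13 P2: store L0 := 31 → I/I/M/I on L0; bus BusRdX; mem=30
  op14 P0: load  L1 → S/S/I/O on L1; bus BusRd; mem=17
  op15 P3: store L1 := 28 → I/I/I/M on L1; bus BusUpgr; mem=17
  op16 P2: load  L1 → I/I/S/O on L1; bus BusRd; mem=17
  op17 P3: load  L2 → S/I/I/S on L2; bus BusRd; mem=60
  op18 P2: store L1 := 27 → I/I/M/I on L1; bus BusUpgr Flush; mem=28
  op19 P0: store L1 := 55 → M/I/I/I on L1; bus BusRdX Flush; mem=27
  op20 P2: load  L1 → O/I/S/I on L1; bus BusRd; mem=27
  op21 P1: store L1 := 13 → I/M/I/I on L1; bus BusRdX Flush; mem=55
  op22 P3: store L1 := 45 → I/I/I/M on L1; bus BusRdX Flush; mem=13
  op23 P2: load  L2 → S/I/S/S on L2; bus BusRd; mem=60
  op24 P3: store L1 := 77 → I/I/I/M on L1; bus (none); mem=13
  op25 P2: store L0 := 93 → I/I/M/I on L0; bus (none); mem=30
  op26 P3: load  L2 → S/I/S/S on L2; bus (none); mem=60
  op27 P2: load  L1 → I/I/S/O on L1; bus BusRd; mem=13
  op28 P1: load  L1 → I/S/S/O on L1; bus BusRd; mem=13
  op29 P3: load  L0 → I/I/O/S on L0; bus BusRd; mem=30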